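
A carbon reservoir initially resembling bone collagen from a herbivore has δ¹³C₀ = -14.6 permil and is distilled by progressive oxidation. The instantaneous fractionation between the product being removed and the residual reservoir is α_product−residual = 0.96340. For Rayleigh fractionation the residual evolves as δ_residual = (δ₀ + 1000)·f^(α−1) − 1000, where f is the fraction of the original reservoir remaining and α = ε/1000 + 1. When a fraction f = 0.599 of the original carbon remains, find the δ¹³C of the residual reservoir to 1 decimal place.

Rayleigh residual: δ_res = (δ₀ + 1000)·f^(α−1) − 1000
α − 1 = -0.03660
f^(α−1) = 0.599^(-0.03660) = 1.018934
δ_res = (-14.6 + 1000) × 1.018934 − 1000 = 1004.058 − 1000 = 4.06 permil

4.1 permil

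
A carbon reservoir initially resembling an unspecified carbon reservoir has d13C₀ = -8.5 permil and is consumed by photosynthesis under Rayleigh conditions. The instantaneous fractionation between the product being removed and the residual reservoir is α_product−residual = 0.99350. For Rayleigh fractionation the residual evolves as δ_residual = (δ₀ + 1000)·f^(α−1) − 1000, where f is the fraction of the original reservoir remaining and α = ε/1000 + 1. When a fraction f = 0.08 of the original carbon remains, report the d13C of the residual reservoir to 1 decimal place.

7.9 permil

Rayleigh residual: δ_res = (δ₀ + 1000)·f^(α−1) − 1000
α − 1 = -0.00650
f^(α−1) = 0.08^(-0.00650) = 1.016553
δ_res = (-8.5 + 1000) × 1.016553 − 1000 = 1007.912 − 1000 = 7.91 permil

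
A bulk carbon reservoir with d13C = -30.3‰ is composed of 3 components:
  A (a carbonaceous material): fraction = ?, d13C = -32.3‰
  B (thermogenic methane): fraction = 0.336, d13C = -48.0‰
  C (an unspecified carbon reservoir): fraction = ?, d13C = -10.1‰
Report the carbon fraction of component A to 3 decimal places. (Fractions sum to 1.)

0.336

Let f_A and f_C be the unknown fractions; fractions sum to 1 so f_A + f_C = 0.664.
Mass balance: Σ fᵢ·δᵢ = δ_bulk ⇒ f_A·(-32.3) + f_C·(-10.1) = -30.3 − (-16.128) = -14.172
Substitute f_C = 0.664 − f_A:
f_A·(-32.3 − -10.1) = -14.172 − 0.664×(-10.1) = -7.466
f_A = -7.466 / -22.2 = 0.3363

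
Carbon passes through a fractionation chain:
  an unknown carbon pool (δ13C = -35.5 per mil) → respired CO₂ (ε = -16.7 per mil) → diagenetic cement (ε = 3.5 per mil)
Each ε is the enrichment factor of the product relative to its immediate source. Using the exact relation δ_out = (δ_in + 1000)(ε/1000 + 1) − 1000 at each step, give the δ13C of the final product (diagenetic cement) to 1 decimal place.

step 1: δ = (-35.50 + 1000)·(-16.7/1000 + 1) − 1000 = -51.61 per mil
step 2: δ = (-51.61 + 1000)·(3.5/1000 + 1) − 1000 = -48.29 per mil

-48.3 per mil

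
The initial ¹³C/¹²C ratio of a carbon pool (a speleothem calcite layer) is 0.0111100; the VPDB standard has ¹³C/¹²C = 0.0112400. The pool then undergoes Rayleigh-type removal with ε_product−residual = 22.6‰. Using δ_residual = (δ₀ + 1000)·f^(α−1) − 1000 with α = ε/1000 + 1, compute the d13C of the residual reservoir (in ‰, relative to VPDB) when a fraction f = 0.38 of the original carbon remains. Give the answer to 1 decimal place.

δ₀ = (0.0111100/0.0112400 − 1)×1000 = (0.988434 − 1)×1000 = -11.566‰
α − 1 = ε/1000 = 0.0226
f^(α−1) = 0.38^(0.0226) = 0.978370
δ_res = (-11.566 + 1000) × 0.978370 − 1000 = 967.054 − 1000 = -32.95‰

-32.9‰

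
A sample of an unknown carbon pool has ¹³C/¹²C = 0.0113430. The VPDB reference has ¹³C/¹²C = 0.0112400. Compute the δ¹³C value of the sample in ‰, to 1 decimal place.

δ¹³C = (R_sample / R_standard − 1) × 1000
R_sample / R_standard = 0.0113430 / 0.0112400 = 1.009164
δ¹³C = (1.009164 − 1) × 1000 = 9.16‰

9.2‰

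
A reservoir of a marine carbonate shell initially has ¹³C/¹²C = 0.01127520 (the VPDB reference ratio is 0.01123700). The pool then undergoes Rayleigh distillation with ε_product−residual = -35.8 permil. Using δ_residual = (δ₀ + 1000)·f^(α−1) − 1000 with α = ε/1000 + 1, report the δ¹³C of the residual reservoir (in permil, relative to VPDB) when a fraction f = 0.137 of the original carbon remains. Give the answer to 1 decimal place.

δ₀ = (0.01127520/0.01123700 − 1)×1000 = (1.003399 − 1)×1000 = 3.399 permil
α − 1 = ε/1000 = -0.0358
f^(α−1) = 0.137^(-0.0358) = 1.073756
δ_res = (3.399 + 1000) × 1.073756 − 1000 = 1077.406 − 1000 = 77.41 permil

77.4 permil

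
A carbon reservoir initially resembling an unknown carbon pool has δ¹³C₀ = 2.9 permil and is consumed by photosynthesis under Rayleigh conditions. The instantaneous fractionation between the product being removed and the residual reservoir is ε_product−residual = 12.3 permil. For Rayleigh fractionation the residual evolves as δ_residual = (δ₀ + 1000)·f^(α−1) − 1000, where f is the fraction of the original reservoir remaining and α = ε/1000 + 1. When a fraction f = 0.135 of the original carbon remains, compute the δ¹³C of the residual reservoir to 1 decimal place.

-21.5 permil

Rayleigh residual: δ_res = (δ₀ + 1000)·f^(α−1) − 1000
α = ε/1000 + 1 = 1.01230, so α − 1 = 0.01230
f^(α−1) = 0.135^(0.01230) = 0.975670
δ_res = (2.9 + 1000) × 0.975670 − 1000 = 978.500 − 1000 = -21.50 permil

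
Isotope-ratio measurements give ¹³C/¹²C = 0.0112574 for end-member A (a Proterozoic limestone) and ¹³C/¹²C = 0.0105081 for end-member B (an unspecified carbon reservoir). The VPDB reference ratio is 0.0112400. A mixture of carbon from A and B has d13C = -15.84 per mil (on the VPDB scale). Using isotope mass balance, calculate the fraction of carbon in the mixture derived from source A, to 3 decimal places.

0.739

δ_A = (0.0112574/0.0112400 − 1)×1000 = (1.001548 − 1)×1000 = 1.548 per mil
δ_B = (0.0105081/0.0112400 − 1)×1000 = (0.934884 − 1)×1000 = -65.116 per mil
f_A = (δ_mix − δ_B)/(δ_A − δ_B) = (-15.84 − (-65.116))/(1.548 − (-65.116))
f_A = 49.276 / 66.664 = 0.7392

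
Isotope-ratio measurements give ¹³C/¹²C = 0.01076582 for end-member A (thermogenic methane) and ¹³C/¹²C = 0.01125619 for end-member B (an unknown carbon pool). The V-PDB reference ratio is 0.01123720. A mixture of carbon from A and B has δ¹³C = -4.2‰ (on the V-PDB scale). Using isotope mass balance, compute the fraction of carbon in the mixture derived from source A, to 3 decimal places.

0.135

δ_A = (0.01076582/0.01123720 − 1)×1000 = (0.958052 − 1)×1000 = -41.948‰
δ_B = (0.01125619/0.01123720 − 1)×1000 = (1.001690 − 1)×1000 = 1.690‰
f_A = (δ_mix − δ_B)/(δ_A − δ_B) = (-4.2 − (1.690))/(-41.948 − (1.690))
f_A = -5.890 / -43.638 = 0.1350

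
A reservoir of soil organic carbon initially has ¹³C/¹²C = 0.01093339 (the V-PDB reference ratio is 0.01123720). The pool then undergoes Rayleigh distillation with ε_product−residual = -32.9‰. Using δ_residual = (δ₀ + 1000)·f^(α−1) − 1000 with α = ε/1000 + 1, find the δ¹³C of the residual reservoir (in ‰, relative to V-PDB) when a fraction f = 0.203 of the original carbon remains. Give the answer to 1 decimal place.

25.4‰

δ₀ = (0.01093339/0.01123720 − 1)×1000 = (0.972964 − 1)×1000 = -27.036‰
α − 1 = ε/1000 = -0.0329
f^(α−1) = 0.203^(-0.0329) = 1.053861
δ_res = (-27.036 + 1000) × 1.053861 − 1000 = 1025.369 − 1000 = 25.37‰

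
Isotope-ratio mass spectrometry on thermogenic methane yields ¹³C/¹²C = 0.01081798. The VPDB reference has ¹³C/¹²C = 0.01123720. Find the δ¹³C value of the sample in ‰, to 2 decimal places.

δ¹³C = (R_sample / R_standard − 1) × 1000
R_sample / R_standard = 0.01081798 / 0.01123720 = 0.962694
δ¹³C = (0.962694 − 1) × 1000 = -37.306‰

-37.31‰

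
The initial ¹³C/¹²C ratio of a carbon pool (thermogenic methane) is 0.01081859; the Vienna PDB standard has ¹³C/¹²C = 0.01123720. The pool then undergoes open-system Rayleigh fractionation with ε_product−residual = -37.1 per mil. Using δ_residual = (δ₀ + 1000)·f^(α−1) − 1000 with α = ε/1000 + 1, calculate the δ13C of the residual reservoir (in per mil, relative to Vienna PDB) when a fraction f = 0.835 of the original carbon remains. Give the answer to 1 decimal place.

δ₀ = (0.01081859/0.01123720 − 1)×1000 = (0.962748 − 1)×1000 = -37.252 per mil
α − 1 = ε/1000 = -0.0371
f^(α−1) = 0.835^(-0.0371) = 1.006712
δ_res = (-37.252 + 1000) × 1.006712 − 1000 = 969.210 − 1000 = -30.79 per mil

-30.8 per mil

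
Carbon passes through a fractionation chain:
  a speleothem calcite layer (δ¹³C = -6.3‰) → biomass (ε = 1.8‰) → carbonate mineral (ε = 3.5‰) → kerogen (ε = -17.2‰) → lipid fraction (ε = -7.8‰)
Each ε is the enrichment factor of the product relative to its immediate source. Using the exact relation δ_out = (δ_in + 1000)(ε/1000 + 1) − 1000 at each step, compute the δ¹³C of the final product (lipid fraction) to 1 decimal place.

-25.9‰

step 1: δ = (-6.30 + 1000)·(1.8/1000 + 1) − 1000 = -4.51‰
step 2: δ = (-4.51 + 1000)·(3.5/1000 + 1) − 1000 = -1.03‰
step 3: δ = (-1.03 + 1000)·(-17.2/1000 + 1) − 1000 = -18.21‰
step 4: δ = (-18.21 + 1000)·(-7.8/1000 + 1) − 1000 = -25.87‰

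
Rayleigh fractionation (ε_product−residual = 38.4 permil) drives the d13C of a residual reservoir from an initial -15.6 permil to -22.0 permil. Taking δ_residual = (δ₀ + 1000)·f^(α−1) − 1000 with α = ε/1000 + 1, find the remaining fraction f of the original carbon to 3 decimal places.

0.844

α − 1 = ε/1000 = 0.0384
(δ_res + 1000)/(δ₀ + 1000) = (-22.0 + 1000)/(-15.6 + 1000) = 978.0/984.4 = 0.993499
f = 0.993499^(1/0.0384) = exp(ln(0.993499)/0.0384) = exp(-0.00652/0.0384)
f = exp(-0.1699) = 0.8438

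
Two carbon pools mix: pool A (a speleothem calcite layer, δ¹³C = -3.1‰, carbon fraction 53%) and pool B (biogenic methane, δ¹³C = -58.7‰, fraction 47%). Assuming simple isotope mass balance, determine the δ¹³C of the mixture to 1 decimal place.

δ_mix = f_A·δ_A + f_B·δ_B
δ_mix = 0.53 × (-3.1) + 0.47 × (-58.7)
δ_mix = -1.64 + -27.59 = -29.23‰

-29.2‰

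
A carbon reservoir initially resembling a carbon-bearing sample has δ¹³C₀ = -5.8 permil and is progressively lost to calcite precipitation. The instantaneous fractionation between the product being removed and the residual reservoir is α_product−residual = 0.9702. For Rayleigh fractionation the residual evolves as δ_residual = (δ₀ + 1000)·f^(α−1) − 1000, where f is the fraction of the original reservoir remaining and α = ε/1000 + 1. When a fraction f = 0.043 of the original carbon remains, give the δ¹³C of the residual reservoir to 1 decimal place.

91.9 permil

Rayleigh residual: δ_res = (δ₀ + 1000)·f^(α−1) − 1000
α − 1 = -0.02980
f^(α−1) = 0.043^(-0.02980) = 1.098304
δ_res = (-5.8 + 1000) × 1.098304 − 1000 = 1091.934 − 1000 = 91.93 permil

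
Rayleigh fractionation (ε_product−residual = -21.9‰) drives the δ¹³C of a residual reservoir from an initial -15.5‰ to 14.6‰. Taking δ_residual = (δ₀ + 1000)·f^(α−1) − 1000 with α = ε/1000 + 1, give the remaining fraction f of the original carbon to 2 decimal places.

α − 1 = ε/1000 = -0.0219
(δ_res + 1000)/(δ₀ + 1000) = (14.6 + 1000)/(-15.5 + 1000) = 1014.6/984.5 = 1.030574
f = 1.030574^(1/-0.0219) = exp(ln(1.030574)/-0.0219) = exp(0.03012/-0.0219)
f = exp(-1.3752) = 0.2528

0.25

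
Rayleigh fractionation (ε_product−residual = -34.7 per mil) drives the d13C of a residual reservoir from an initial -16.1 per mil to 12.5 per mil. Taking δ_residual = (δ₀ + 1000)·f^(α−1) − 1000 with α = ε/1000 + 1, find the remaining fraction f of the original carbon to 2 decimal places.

0.44

α − 1 = ε/1000 = -0.0347
(δ_res + 1000)/(δ₀ + 1000) = (12.5 + 1000)/(-16.1 + 1000) = 1012.5/983.9 = 1.029068
f = 1.029068^(1/-0.0347) = exp(ln(1.029068)/-0.0347) = exp(0.02865/-0.0347)
f = exp(-0.8258) = 0.4379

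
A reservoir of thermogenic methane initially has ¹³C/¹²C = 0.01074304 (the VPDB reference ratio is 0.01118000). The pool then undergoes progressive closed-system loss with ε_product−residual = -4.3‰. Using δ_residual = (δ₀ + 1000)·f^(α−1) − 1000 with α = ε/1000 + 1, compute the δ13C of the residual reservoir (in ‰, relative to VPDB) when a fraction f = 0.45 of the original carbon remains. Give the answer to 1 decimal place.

-35.8‰

δ₀ = (0.01074304/0.01118000 − 1)×1000 = (0.960916 − 1)×1000 = -39.084‰
α − 1 = ε/1000 = -0.0043
f^(α−1) = 0.45^(-0.0043) = 1.003439
δ_res = (-39.084 + 1000) × 1.003439 − 1000 = 964.221 − 1000 = -35.78‰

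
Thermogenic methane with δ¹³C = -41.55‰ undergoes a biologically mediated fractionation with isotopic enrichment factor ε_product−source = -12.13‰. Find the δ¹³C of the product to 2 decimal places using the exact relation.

Exactly, δ_product = (δ_source + 1000)·(ε/1000 + 1) − 1000.
δ_product = (-41.55 + 1000) × (-12.13/1000 + 1) − 1000
δ_product = -53.176‰

-53.18‰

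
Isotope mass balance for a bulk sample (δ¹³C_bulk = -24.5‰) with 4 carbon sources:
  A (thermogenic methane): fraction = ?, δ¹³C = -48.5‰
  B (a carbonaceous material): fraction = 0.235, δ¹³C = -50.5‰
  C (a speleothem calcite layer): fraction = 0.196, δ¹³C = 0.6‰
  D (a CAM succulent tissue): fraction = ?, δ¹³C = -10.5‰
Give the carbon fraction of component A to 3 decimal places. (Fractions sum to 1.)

0.178

Let f_A and f_D be the unknown fractions; fractions sum to 1 so f_A + f_D = 0.569.
Mass balance: Σ fᵢ·δᵢ = δ_bulk ⇒ f_A·(-48.5) + f_D·(-10.5) = -24.5 − (-11.750) = -12.750
Substitute f_D = 0.569 − f_A:
f_A·(-48.5 − -10.5) = -12.750 − 0.569×(-10.5) = -6.776
f_A = -6.776 / -38.0 = 0.1783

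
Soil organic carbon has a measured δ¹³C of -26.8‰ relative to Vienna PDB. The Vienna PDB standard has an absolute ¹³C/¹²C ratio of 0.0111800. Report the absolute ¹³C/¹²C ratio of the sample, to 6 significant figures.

0.0108804

R_sample = R_standard × (δ¹³C/1000 + 1)
R_sample = 0.0111800 × (-26.8/1000 + 1) = 0.0111800 × 0.973200
R_sample = 0.0108804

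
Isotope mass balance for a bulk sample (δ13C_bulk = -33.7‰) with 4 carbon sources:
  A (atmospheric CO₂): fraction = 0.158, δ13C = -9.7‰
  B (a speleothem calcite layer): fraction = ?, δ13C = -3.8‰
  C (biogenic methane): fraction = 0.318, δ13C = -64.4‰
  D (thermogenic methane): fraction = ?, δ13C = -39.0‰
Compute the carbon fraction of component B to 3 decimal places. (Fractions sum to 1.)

Let f_B and f_D be the unknown fractions; fractions sum to 1 so f_B + f_D = 0.524.
Mass balance: Σ fᵢ·δᵢ = δ_bulk ⇒ f_B·(-3.8) + f_D·(-39.0) = -33.7 − (-22.012) = -11.688
Substitute f_D = 0.524 − f_B:
f_B·(-3.8 − -39.0) = -11.688 − 0.524×(-39.0) = 8.748
f_B = 8.748 / 35.2 = 0.2485

0.249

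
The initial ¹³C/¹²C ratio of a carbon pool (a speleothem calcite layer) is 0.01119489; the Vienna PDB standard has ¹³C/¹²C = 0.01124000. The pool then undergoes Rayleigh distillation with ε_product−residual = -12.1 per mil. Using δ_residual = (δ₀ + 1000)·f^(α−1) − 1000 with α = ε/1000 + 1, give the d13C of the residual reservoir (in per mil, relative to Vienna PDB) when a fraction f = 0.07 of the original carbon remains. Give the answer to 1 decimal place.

δ₀ = (0.01119489/0.01124000 − 1)×1000 = (0.995987 − 1)×1000 = -4.013 per mil
α − 1 = ε/1000 = -0.0121
f^(α−1) = 0.07^(-0.0121) = 1.032700
δ_res = (-4.013 + 1000) × 1.032700 − 1000 = 1028.556 − 1000 = 28.56 per mil

28.6 per mil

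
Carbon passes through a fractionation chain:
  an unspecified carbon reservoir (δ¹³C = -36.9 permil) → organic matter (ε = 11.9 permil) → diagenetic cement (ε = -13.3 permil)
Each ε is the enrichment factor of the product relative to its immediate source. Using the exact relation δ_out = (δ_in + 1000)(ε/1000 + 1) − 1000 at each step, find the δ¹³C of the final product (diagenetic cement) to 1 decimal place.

-38.4 permil

step 1: δ = (-36.90 + 1000)·(11.9/1000 + 1) − 1000 = -25.44 permil
step 2: δ = (-25.44 + 1000)·(-13.3/1000 + 1) − 1000 = -38.40 permil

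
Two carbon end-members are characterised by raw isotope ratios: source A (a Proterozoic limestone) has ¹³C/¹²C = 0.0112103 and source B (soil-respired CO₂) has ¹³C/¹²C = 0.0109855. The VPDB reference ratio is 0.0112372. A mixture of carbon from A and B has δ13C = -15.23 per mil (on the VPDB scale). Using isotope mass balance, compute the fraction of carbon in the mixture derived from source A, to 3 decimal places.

0.358

δ_A = (0.0112103/0.0112372 − 1)×1000 = (0.997606 − 1)×1000 = -2.394 per mil
δ_B = (0.0109855/0.0112372 − 1)×1000 = (0.977601 − 1)×1000 = -22.399 per mil
f_A = (δ_mix − δ_B)/(δ_A − δ_B) = (-15.23 − (-22.399))/(-2.394 − (-22.399))
f_A = 7.169 / 20.005 = 0.3584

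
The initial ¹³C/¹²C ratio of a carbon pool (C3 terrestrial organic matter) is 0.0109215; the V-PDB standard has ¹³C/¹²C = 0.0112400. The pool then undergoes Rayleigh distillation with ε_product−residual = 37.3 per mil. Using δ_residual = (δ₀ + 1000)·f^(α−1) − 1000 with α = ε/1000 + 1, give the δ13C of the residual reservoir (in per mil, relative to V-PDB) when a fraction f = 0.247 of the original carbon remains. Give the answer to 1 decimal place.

δ₀ = (0.0109215/0.0112400 − 1)×1000 = (0.971664 − 1)×1000 = -28.336 per mil
α − 1 = ε/1000 = 0.0373
f^(α−1) = 0.247^(0.0373) = 0.949178
δ_res = (-28.336 + 1000) × 0.949178 − 1000 = 922.282 − 1000 = -77.72 per mil

-77.7 per mil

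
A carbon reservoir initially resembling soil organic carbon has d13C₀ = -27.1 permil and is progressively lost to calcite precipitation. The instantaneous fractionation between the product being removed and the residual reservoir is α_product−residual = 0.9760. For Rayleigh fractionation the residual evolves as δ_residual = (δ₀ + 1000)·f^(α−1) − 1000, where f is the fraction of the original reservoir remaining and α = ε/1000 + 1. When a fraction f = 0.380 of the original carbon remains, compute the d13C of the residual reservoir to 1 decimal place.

Rayleigh residual: δ_res = (δ₀ + 1000)·f^(α−1) − 1000
α − 1 = -0.02400
f^(α−1) = 0.380^(-0.02400) = 1.023494
δ_res = (-27.1 + 1000) × 1.023494 − 1000 = 995.757 − 1000 = -4.24 permil

-4.2 permil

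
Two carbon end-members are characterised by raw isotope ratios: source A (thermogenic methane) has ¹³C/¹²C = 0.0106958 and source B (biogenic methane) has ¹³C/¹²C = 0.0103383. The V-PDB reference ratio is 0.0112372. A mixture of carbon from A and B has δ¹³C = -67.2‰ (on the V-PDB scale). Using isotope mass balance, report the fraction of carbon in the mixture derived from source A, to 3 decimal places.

0.402

δ_A = (0.0106958/0.0112372 − 1)×1000 = (0.951821 − 1)×1000 = -48.179‰
δ_B = (0.0103383/0.0112372 − 1)×1000 = (0.920007 − 1)×1000 = -79.993‰
f_A = (δ_mix − δ_B)/(δ_A − δ_B) = (-67.2 − (-79.993))/(-48.179 − (-79.993))
f_A = 12.793 / 31.814 = 0.4021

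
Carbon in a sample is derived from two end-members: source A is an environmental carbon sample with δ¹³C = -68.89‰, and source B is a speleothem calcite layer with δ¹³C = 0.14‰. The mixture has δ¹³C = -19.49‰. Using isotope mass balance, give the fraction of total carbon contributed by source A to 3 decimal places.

0.284

δ_mix = f_A·δ_A + (1 − f_A)·δ_B  ⇒  f_A = (δ_mix − δ_B)/(δ_A − δ_B)
f_A = (-19.49 − (0.14)) / (-68.89 − (0.14))
f_A = -19.63 / -69.03 = 0.2844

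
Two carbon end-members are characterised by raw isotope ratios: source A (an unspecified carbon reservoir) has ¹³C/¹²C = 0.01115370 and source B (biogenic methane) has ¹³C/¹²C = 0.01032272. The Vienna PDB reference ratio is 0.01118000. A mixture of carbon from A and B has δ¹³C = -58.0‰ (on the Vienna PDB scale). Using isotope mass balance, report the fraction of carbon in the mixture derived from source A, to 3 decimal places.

0.251

δ_A = (0.01115370/0.01118000 − 1)×1000 = (0.997648 − 1)×1000 = -2.352‰
δ_B = (0.01032272/0.01118000 − 1)×1000 = (0.923320 − 1)×1000 = -76.680‰
f_A = (δ_mix − δ_B)/(δ_A − δ_B) = (-58.0 − (-76.680))/(-2.352 − (-76.680))
f_A = 18.680 / 74.327 = 0.2513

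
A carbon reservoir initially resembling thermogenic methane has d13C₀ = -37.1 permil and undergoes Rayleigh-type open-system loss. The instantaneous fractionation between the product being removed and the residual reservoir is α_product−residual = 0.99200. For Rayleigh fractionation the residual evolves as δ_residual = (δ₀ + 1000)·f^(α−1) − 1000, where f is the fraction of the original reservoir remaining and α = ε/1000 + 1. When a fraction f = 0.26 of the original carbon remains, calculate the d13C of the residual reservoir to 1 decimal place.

-26.7 permil

Rayleigh residual: δ_res = (δ₀ + 1000)·f^(α−1) − 1000
α − 1 = -0.00800
f^(α−1) = 0.26^(-0.00800) = 1.010835
δ_res = (-37.1 + 1000) × 1.010835 − 1000 = 973.333 − 1000 = -26.67 permil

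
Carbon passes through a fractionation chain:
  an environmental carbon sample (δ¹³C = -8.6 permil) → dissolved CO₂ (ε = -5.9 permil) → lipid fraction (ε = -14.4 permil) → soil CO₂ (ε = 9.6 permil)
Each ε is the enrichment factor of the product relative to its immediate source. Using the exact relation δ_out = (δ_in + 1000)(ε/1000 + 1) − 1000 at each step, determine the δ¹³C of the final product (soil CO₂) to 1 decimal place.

step 1: δ = (-8.60 + 1000)·(-5.9/1000 + 1) − 1000 = -14.45 permil
step 2: δ = (-14.45 + 1000)·(-14.4/1000 + 1) − 1000 = -28.64 permil
step 3: δ = (-28.64 + 1000)·(9.6/1000 + 1) − 1000 = -19.32 permil

-19.3 permil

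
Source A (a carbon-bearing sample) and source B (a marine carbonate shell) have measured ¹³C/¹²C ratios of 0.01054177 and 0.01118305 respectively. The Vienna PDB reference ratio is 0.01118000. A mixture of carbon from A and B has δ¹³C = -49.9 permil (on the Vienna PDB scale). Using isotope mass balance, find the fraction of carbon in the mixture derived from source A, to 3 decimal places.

δ_A = (0.01054177/0.01118000 − 1)×1000 = (0.942913 − 1)×1000 = -57.087 permil
δ_B = (0.01118305/0.01118000 − 1)×1000 = (1.000273 − 1)×1000 = 0.273 permil
f_A = (δ_mix − δ_B)/(δ_A − δ_B) = (-49.9 − (0.273))/(-57.087 − (0.273))
f_A = -50.173 / -57.360 = 0.8747

0.875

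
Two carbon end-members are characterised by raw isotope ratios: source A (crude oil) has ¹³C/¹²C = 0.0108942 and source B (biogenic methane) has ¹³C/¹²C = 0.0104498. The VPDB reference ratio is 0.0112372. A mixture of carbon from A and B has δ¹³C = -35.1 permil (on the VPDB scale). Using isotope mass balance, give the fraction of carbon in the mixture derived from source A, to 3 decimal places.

δ_A = (0.0108942/0.0112372 − 1)×1000 = (0.969476 − 1)×1000 = -30.524 permil
δ_B = (0.0104498/0.0112372 − 1)×1000 = (0.929929 − 1)×1000 = -70.071 permil
f_A = (δ_mix − δ_B)/(δ_A − δ_B) = (-35.1 − (-70.071))/(-30.524 − (-70.071))
f_A = 34.971 / 39.547 = 0.8843

0.884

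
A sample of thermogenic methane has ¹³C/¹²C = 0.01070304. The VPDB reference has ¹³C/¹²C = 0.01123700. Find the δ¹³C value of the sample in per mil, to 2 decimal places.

-47.52 per mil

δ¹³C = (R_sample / R_standard − 1) × 1000
R_sample / R_standard = 0.01070304 / 0.01123700 = 0.952482
δ¹³C = (0.952482 − 1) × 1000 = -47.518 per mil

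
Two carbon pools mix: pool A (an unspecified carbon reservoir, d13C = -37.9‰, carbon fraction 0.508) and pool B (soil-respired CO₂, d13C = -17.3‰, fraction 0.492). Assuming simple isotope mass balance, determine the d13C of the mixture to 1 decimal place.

-27.8‰

δ_mix = f_A·δ_A + f_B·δ_B
δ_mix = 0.508 × (-37.9) + 0.492 × (-17.3)
δ_mix = -19.25 + -8.51 = -27.76‰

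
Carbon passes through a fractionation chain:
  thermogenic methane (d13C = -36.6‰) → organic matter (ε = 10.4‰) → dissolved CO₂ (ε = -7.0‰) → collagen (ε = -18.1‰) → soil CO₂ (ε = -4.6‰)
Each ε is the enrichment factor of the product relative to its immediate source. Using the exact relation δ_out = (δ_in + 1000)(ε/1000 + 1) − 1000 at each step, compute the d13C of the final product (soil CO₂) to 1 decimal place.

-55.3‰

step 1: δ = (-36.60 + 1000)·(10.4/1000 + 1) − 1000 = -26.58‰
step 2: δ = (-26.58 + 1000)·(-7.0/1000 + 1) − 1000 = -33.39‰
step 3: δ = (-33.39 + 1000)·(-18.1/1000 + 1) − 1000 = -50.89‰
step 4: δ = (-50.89 + 1000)·(-4.6/1000 + 1) − 1000 = -55.26‰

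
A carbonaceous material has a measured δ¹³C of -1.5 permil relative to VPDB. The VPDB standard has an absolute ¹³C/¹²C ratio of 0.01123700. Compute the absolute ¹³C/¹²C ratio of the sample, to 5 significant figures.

R_sample = R_standard × (δ¹³C/1000 + 1)
R_sample = 0.01123700 × (-1.5/1000 + 1) = 0.01123700 × 0.998500
R_sample = 0.0112201

0.011220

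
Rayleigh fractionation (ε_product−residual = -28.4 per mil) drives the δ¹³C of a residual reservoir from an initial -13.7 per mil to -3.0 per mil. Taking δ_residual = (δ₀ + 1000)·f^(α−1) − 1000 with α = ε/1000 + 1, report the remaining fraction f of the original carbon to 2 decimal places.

α − 1 = ε/1000 = -0.0284
(δ_res + 1000)/(δ₀ + 1000) = (-3.0 + 1000)/(-13.7 + 1000) = 997.0/986.3 = 1.010849
f = 1.010849^(1/-0.0284) = exp(ln(1.010849)/-0.0284) = exp(0.01079/-0.0284)
f = exp(-0.3799) = 0.6839

0.68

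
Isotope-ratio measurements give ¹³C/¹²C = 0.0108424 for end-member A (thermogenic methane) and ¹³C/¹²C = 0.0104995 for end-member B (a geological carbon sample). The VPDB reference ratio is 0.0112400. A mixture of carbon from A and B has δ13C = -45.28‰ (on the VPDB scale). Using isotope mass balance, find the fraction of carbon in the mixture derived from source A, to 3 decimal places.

0.675

δ_A = (0.0108424/0.0112400 − 1)×1000 = (0.964626 − 1)×1000 = -35.374‰
δ_B = (0.0104995/0.0112400 − 1)×1000 = (0.934119 − 1)×1000 = -65.881‰
f_A = (δ_mix − δ_B)/(δ_A − δ_B) = (-45.28 − (-65.881))/(-35.374 − (-65.881))
f_A = 20.601 / 30.507 = 0.6753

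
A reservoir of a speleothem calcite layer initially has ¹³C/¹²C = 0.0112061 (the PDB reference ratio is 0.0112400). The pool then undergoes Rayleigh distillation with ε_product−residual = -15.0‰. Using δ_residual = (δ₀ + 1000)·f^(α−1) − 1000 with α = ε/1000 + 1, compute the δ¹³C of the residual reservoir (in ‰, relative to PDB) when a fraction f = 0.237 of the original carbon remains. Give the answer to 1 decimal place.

18.7‰

δ₀ = (0.0112061/0.0112400 − 1)×1000 = (0.996984 − 1)×1000 = -3.016‰
α − 1 = ε/1000 = -0.0150
f^(α−1) = 0.237^(-0.0150) = 1.021830
δ_res = (-3.016 + 1000) × 1.021830 − 1000 = 1018.748 − 1000 = 18.75‰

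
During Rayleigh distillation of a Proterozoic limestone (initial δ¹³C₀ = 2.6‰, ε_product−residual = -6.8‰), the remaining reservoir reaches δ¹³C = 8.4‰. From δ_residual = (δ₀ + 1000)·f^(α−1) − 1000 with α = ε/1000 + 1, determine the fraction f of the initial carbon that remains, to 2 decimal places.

α − 1 = ε/1000 = -0.0068
(δ_res + 1000)/(δ₀ + 1000) = (8.4 + 1000)/(2.6 + 1000) = 1008.4/1002.6 = 1.005785
f = 1.005785^(1/-0.0068) = exp(ln(1.005785)/-0.0068) = exp(0.00577/-0.0068)
f = exp(-0.8483) = 0.4282

0.43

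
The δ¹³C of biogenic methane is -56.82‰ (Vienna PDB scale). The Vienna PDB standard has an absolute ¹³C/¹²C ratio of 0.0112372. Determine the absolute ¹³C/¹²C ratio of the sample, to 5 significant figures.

0.010599

R_sample = R_standard × (δ¹³C/1000 + 1)
R_sample = 0.0112372 × (-56.82/1000 + 1) = 0.0112372 × 0.943180
R_sample = 0.0105987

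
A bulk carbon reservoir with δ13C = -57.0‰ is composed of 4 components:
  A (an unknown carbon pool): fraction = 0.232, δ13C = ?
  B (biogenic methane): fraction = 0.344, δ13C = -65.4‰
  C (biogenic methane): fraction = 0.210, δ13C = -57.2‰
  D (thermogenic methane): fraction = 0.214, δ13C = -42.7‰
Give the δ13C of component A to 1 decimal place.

-57.6‰

Isotope mass balance: δ_bulk = Σ fᵢ·δᵢ.
-57.0 = 0.232×δ_A + 0.344×(-65.4) + 0.210×(-57.2) + 0.214×(-42.7)
0.232·δ_A = -57.0 − (-43.647) = -13.353
δ_A = -13.353 / 0.232 = -57.55‰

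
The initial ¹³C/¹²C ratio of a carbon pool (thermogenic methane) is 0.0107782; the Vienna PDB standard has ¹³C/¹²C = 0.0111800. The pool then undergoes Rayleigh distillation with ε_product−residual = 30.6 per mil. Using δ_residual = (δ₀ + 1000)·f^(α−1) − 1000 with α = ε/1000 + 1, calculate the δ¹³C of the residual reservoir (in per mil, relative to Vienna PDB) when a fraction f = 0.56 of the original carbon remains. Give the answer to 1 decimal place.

δ₀ = (0.0107782/0.0111800 − 1)×1000 = (0.964061 − 1)×1000 = -35.939 per mil
α − 1 = ε/1000 = 0.0306
f^(α−1) = 0.56^(0.0306) = 0.982414
δ_res = (-35.939 + 1000) × 0.982414 − 1000 = 947.107 − 1000 = -52.89 per mil

-52.9 per mil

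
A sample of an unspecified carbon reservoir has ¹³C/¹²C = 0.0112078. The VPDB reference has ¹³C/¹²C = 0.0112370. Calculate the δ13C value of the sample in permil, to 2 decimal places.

δ13C = (R_sample / R_standard − 1) × 1000
R_sample / R_standard = 0.0112078 / 0.0112370 = 0.997401
δ13C = (0.997401 − 1) × 1000 = -2.599 permil

-2.60 permil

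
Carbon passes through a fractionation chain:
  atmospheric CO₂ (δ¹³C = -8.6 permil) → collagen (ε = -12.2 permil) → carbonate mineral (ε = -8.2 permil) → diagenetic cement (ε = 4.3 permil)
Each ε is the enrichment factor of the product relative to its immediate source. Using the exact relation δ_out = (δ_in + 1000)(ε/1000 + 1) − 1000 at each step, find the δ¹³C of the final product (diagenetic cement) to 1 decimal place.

step 1: δ = (-8.60 + 1000)·(-12.2/1000 + 1) − 1000 = -20.70 permil
step 2: δ = (-20.70 + 1000)·(-8.2/1000 + 1) − 1000 = -28.73 permil
step 3: δ = (-28.73 + 1000)·(4.3/1000 + 1) − 1000 = -24.55 permil

-24.5 permil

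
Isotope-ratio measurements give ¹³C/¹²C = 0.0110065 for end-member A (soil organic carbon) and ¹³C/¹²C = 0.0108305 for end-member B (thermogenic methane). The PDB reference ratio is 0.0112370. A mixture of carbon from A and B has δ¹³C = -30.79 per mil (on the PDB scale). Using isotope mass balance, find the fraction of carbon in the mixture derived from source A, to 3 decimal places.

0.344

δ_A = (0.0110065/0.0112370 − 1)×1000 = (0.979487 − 1)×1000 = -20.513 per mil
δ_B = (0.0108305/0.0112370 − 1)×1000 = (0.963825 − 1)×1000 = -36.175 per mil
f_A = (δ_mix − δ_B)/(δ_A − δ_B) = (-30.79 − (-36.175))/(-20.513 − (-36.175))
f_A = 5.385 / 15.663 = 0.3438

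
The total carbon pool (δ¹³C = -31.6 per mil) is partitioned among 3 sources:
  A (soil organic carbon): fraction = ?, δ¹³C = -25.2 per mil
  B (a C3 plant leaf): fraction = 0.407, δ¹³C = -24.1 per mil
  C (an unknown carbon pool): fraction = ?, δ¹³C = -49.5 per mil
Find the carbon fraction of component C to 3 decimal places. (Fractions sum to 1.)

0.282

Let f_C and f_A be the unknown fractions; fractions sum to 1 so f_C + f_A = 0.593.
Mass balance: Σ fᵢ·δᵢ = δ_bulk ⇒ f_C·(-49.5) + f_A·(-25.2) = -31.6 − (-9.809) = -21.791
Substitute f_A = 0.593 − f_C:
f_C·(-49.5 − -25.2) = -21.791 − 0.593×(-25.2) = -6.848
f_C = -6.848 / -24.3 = 0.2818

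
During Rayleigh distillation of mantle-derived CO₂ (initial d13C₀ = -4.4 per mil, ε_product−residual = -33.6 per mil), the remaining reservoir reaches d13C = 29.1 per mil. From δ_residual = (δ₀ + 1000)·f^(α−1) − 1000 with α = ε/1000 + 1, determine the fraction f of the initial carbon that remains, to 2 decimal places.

0.37

α − 1 = ε/1000 = -0.0336
(δ_res + 1000)/(δ₀ + 1000) = (29.1 + 1000)/(-4.4 + 1000) = 1029.1/995.6 = 1.033648
f = 1.033648^(1/-0.0336) = exp(ln(1.033648)/-0.0336) = exp(0.03309/-0.0336)
f = exp(-0.9850) = 0.3735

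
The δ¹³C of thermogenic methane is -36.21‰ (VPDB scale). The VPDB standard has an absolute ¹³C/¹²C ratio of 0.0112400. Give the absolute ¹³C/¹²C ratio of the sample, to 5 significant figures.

0.010833

R_sample = R_standard × (δ¹³C/1000 + 1)
R_sample = 0.0112400 × (-36.21/1000 + 1) = 0.0112400 × 0.963790
R_sample = 0.0108330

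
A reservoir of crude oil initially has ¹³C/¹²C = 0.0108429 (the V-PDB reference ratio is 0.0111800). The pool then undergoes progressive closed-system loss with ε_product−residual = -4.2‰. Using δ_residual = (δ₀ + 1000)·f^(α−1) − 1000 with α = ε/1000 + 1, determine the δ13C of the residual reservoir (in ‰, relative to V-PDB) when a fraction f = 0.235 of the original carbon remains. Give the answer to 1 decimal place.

δ₀ = (0.0108429/0.0111800 − 1)×1000 = (0.969848 − 1)×1000 = -30.152‰
α − 1 = ε/1000 = -0.0042
f^(α−1) = 0.235^(-0.0042) = 1.006101
δ_res = (-30.152 + 1000) × 1.006101 − 1000 = 975.765 − 1000 = -24.24‰

-24.2‰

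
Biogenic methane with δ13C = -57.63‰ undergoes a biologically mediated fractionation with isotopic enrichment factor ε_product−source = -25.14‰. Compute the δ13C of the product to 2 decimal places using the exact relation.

-81.32‰

Exactly, δ_product = (δ_source + 1000)·(ε/1000 + 1) − 1000.
δ_product = (-57.63 + 1000) × (-25.14/1000 + 1) − 1000
δ_product = -81.321‰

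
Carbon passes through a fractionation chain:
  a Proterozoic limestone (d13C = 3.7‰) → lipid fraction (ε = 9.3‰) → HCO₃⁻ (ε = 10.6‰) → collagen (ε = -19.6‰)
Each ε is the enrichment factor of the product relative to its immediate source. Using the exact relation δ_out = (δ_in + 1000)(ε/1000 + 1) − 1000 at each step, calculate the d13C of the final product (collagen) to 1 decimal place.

3.7‰

step 1: δ = (3.70 + 1000)·(9.3/1000 + 1) − 1000 = 13.03‰
step 2: δ = (13.03 + 1000)·(10.6/1000 + 1) − 1000 = 23.77‰
step 3: δ = (23.77 + 1000)·(-19.6/1000 + 1) − 1000 = 3.71‰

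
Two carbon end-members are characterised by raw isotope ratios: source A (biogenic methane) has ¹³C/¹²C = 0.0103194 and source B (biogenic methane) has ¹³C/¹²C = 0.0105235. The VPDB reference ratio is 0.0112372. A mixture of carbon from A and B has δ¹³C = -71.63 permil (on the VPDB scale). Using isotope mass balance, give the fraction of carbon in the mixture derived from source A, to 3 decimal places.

0.447

δ_A = (0.0103194/0.0112372 − 1)×1000 = (0.918325 − 1)×1000 = -81.675 permil
δ_B = (0.0105235/0.0112372 − 1)×1000 = (0.936488 − 1)×1000 = -63.512 permil
f_A = (δ_mix − δ_B)/(δ_A − δ_B) = (-71.63 − (-63.512))/(-81.675 − (-63.512))
f_A = -8.118 / -18.163 = 0.4469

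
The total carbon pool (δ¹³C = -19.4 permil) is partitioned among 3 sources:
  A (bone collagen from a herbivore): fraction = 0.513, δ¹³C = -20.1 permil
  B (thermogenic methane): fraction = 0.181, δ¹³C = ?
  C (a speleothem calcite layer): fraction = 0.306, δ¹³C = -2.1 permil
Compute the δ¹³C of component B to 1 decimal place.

-46.7 permil

Isotope mass balance: δ_bulk = Σ fᵢ·δᵢ.
-19.4 = 0.513×(-20.1) + 0.181×δ_B + 0.306×(-2.1)
0.181·δ_B = -19.4 − (-10.954) = -8.446
δ_B = -8.446 / 0.181 = -46.66 permil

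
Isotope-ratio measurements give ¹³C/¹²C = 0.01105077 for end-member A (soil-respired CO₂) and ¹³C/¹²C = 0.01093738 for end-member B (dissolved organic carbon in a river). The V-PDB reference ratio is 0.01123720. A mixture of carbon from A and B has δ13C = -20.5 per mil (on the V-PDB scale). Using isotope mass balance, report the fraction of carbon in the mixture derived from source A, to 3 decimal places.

0.613

δ_A = (0.01105077/0.01123720 − 1)×1000 = (0.983410 − 1)×1000 = -16.590 per mil
δ_B = (0.01093738/0.01123720 − 1)×1000 = (0.973319 − 1)×1000 = -26.681 per mil
f_A = (δ_mix − δ_B)/(δ_A − δ_B) = (-20.5 − (-26.681))/(-16.590 − (-26.681))
f_A = 6.181 / 10.091 = 0.6126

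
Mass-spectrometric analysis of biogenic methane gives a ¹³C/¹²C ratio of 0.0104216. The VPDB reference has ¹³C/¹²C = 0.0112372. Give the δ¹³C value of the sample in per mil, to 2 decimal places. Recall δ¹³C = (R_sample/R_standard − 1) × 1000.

-72.58 per mil

δ¹³C = (R_sample / R_standard − 1) × 1000
R_sample / R_standard = 0.0104216 / 0.0112372 = 0.927420
δ¹³C = (0.927420 − 1) × 1000 = -72.580 per mil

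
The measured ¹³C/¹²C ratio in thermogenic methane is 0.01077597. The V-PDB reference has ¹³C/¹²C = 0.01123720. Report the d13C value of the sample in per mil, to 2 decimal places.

-41.04 per mil

d13C = (R_sample / R_standard − 1) × 1000
R_sample / R_standard = 0.01077597 / 0.01123720 = 0.958955
d13C = (0.958955 − 1) × 1000 = -41.045 per mil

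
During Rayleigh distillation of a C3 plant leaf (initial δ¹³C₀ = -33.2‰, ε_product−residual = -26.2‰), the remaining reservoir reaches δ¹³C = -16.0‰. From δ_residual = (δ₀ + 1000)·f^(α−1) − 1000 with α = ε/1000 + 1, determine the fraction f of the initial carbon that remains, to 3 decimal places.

α − 1 = ε/1000 = -0.0262
(δ_res + 1000)/(δ₀ + 1000) = (-16.0 + 1000)/(-33.2 + 1000) = 984.0/966.8 = 1.017791
f = 1.017791^(1/-0.0262) = exp(ln(1.017791)/-0.0262) = exp(0.01763/-0.0262)
f = exp(-0.6731) = 0.5101

0.510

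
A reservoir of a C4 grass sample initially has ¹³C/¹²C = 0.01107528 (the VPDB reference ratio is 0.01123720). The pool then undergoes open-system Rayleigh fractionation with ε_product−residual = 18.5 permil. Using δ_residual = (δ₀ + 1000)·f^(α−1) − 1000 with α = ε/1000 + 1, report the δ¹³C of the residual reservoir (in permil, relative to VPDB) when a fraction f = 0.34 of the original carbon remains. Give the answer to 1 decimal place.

-33.9 permil

δ₀ = (0.01107528/0.01123720 − 1)×1000 = (0.985591 − 1)×1000 = -14.409 permil
α − 1 = ε/1000 = 0.0185
f^(α−1) = 0.34^(0.0185) = 0.980240
δ_res = (-14.409 + 1000) × 0.980240 − 1000 = 966.115 − 1000 = -33.88 permil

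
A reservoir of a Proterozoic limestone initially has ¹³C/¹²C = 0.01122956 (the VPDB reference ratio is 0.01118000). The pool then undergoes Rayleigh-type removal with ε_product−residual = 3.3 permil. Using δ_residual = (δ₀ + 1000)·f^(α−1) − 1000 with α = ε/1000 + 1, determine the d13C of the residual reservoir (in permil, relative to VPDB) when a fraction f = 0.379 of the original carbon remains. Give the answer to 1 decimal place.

δ₀ = (0.01122956/0.01118000 − 1)×1000 = (1.004433 − 1)×1000 = 4.433 permil
α − 1 = ε/1000 = 0.0033
f^(α−1) = 0.379^(0.0033) = 0.996803
δ_res = (4.433 + 1000) × 0.996803 − 1000 = 1001.222 − 1000 = 1.22 permil

1.2 permil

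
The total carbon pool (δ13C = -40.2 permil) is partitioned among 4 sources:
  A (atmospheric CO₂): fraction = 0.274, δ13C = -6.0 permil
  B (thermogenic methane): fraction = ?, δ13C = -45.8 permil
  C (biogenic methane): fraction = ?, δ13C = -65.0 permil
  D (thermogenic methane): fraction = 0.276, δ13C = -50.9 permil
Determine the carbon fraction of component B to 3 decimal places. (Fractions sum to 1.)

Let f_B and f_C be the unknown fractions; fractions sum to 1 so f_B + f_C = 0.450.
Mass balance: Σ fᵢ·δᵢ = δ_bulk ⇒ f_B·(-45.8) + f_C·(-65.0) = -40.2 − (-15.692) = -24.508
Substitute f_C = 0.450 − f_B:
f_B·(-45.8 − -65.0) = -24.508 − 0.450×(-65.0) = 4.742
f_B = 4.742 / 19.2 = 0.2470

0.247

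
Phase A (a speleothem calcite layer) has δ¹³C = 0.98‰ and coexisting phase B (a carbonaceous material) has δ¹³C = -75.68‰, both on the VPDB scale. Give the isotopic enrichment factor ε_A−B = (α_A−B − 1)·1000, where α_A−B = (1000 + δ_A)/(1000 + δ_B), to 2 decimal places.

82.94‰

α_A−B = (1000 + 0.98) / (1000 + -75.68) = 1000.98 / 924.32 = 1.082937
ε_A−B = (1.082937 − 1) × 1000 = 82.937‰
(The approximation ε ≈ δ_A − δ_B would give 76.66‰.)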